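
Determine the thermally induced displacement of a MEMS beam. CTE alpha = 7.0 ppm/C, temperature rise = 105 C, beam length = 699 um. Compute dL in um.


Step 1: Convert CTE: alpha = 7.0 ppm/C = 7.0e-6 /C
Step 2: dL = 7.0e-6 * 105 * 699
dL = 0.5138 um


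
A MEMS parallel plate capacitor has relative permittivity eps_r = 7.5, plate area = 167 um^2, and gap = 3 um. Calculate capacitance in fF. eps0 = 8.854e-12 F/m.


Step 1: Convert area to m^2: A = 167e-12 m^2
Step 2: Convert gap to m: d = 3e-6 m
Step 3: C = eps0 * eps_r * A / d
C = 8.854e-12 * 7.5 * 167e-12 / 3e-6
Step 4: Convert to fF (multiply by 1e15).
C = 3.7 fF


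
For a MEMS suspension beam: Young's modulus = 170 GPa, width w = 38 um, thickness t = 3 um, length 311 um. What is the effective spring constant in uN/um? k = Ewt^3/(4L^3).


Step 1: Convert E to consistent units (1 GPa = 1000 uN/um^2).
E = 170 GPa = 170000 uN/um^2
Step 2: Compute t^3 = 3^3 = 27
Step 3: Compute L^3 = 311^3 = 30080231
Step 4: k = 170000 * 38 * 27 / (4 * 30080231)
k = 1.4496 uN/um


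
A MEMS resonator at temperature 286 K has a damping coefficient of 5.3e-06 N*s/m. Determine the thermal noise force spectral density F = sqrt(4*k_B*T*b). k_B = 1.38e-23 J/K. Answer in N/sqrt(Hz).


Step 1: Compute 4 * k_B * T * b
= 4 * 1.38e-23 * 286 * 5.3e-06
= 8.3672e-26 N^2/Hz
Step 2: F_noise = sqrt(8.3672e-26)
F_noise = 2.89e-13 N/sqrt(Hz)


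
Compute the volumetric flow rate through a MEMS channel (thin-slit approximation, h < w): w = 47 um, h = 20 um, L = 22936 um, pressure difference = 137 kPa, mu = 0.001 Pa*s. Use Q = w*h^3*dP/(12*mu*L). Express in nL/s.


Step 1: Convert all dimensions to SI (meters).
w = 47e-6 m, h = 20e-6 m, L = 22936e-6 m, dP = 137e3 Pa
Step 2: Q = w * h^3 * dP / (12 * mu * L)
Q = 47e-6 * (20e-6)^3 * 137e3 / (12 * 0.001 * 22936e-6) = 1.8715847e-10 m^3/s
Step 3: Convert Q from m^3/s to nL/s (1 m^3 = 1e12 nL, so multiply by 1e12).
Q = 187.158 nL/s


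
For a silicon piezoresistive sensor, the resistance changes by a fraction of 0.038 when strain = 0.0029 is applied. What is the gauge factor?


Step 1: Identify values.
dR/R = 0.038, strain = 0.0029
Step 2: GF = (dR/R) / strain = 0.038 / 0.0029
GF = 13.1


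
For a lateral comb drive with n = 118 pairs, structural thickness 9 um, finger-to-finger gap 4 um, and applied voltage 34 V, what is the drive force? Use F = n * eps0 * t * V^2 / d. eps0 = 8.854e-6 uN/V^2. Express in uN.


Step 1: Parameters: n=118, eps0=8.854e-6 uN/V^2, t=9 um, V=34 V, d=4 um
Step 2: V^2 = 1156
Step 3: F = 118 * 8.854e-6 * 9 * 1156 / 4
F = 2.717 uN


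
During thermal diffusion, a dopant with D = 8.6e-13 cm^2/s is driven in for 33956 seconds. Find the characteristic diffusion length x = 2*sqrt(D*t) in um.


Step 1: Compute D*t = 8.6e-13 * 33956 = 2.920216e-08 cm^2
Step 2: sqrt(D*t) = 1.70886e-04 cm
Step 3: x = 2 * 1.70886e-04 cm = 3.41772e-04 cm
Step 4: Convert to um (1 cm = 1e4 um): x = 3.418 um


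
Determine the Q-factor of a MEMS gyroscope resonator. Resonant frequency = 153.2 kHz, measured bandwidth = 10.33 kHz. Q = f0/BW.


Step 1: Q = f0 / bandwidth
Step 2: Q = 153.2 / 10.33
Q = 14.8


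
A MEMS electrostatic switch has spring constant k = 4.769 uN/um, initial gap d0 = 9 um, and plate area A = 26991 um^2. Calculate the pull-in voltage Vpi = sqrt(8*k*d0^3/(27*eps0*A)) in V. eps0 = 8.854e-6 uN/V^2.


Step 1: Compute numerator: 8 * k * d0^3 = 8 * 4.769 * 9^3 = 27812.808
Step 2: Compute denominator: 27 * eps0 * A = 27 * 8.854e-6 * 26991 = 6.452414
Step 3: Vpi = sqrt(27812.808 / 6.452414)
Vpi = 65.65 V


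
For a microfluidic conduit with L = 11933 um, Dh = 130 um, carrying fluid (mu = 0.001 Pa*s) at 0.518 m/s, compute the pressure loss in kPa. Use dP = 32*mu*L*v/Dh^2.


Step 1: Convert to SI: L = 11933e-6 m, Dh = 130e-6 m
Step 2: dP = 32 * 0.001 * 11933e-6 * 0.518 / (130e-6)^2
Step 3: dP = 11704.23 Pa
Step 4: Convert to kPa: dP = 11.7 kPa


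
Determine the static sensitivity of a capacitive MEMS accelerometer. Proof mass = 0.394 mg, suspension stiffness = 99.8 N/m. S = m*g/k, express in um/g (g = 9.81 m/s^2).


Step 1: Convert mass: m = 0.394 mg = 3.94e-07 kg
Step 2: S = m * g / k = 3.94e-07 * 9.81 / 99.8
Step 3: S = 3.87e-08 m/g
Step 4: Convert to um/g: S = 0.039 um/g


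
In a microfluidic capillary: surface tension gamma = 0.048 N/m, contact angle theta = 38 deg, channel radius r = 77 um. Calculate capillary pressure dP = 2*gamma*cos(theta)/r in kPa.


Step 1: cos(38 deg) = 0.788
Step 2: Convert r to m: r = 77e-6 m
Step 3: dP = 2 * 0.048 * 0.788 / 77e-6 = 982.4 Pa
Step 4: Convert Pa to kPa (divide by 1000).
dP = 0.98 kPa


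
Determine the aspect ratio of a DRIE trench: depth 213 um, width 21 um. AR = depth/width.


Step 1: AR = depth / width
Step 2: AR = 213 / 21
AR = 10.1


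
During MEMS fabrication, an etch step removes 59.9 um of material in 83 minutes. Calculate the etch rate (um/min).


Step 1: Etch rate = depth / time
Step 2: rate = 59.9 / 83
rate = 0.722 um/min


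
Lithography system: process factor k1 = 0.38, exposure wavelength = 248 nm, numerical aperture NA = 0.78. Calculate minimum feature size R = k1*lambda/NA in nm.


Step 1: Identify values: k1 = 0.38, lambda = 248 nm, NA = 0.78
Step 2: R = k1 * lambda / NA
R = 0.38 * 248 / 0.78
R = 120.8 nm


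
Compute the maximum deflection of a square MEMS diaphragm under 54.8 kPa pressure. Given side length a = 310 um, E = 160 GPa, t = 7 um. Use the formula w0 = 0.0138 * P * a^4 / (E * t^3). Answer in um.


Step 1: Convert pressure to compatible units (E is in GPa, so P in GPa).
P = 54.8 kPa = 54.8e-6 GPa
Step 2: Compute numerator: 0.0138 * P * a^4.
a^4 = 310^4 = 9235210000
numerator = 0.0138 * 54.8e-6 * 9235210000 = 6.98404e+03
Step 3: Compute denominator: E * t^3 = 160 * 7^3 = 54880
Step 4: w0 = numerator / denominator = 6.98404e+03 / 54880 = 0.1273 um


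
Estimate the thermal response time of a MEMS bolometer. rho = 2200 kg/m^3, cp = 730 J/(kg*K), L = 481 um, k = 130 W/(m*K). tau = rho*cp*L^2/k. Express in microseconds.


Step 1: Convert L to m: L = 481e-6 m
Step 2: L^2 = (481e-6)^2 = 2.31361e-07 m^2
Step 3: tau = 2200 * 730 * 2.31361e-07 / 130 = 2.8581982e-03 s
Step 4: Convert to microseconds (multiply by 1e6).
tau = 2858.198 us


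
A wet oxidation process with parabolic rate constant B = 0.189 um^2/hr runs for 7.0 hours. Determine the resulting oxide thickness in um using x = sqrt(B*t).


Step 1: Compute B*t = 0.189 * 7.0 = 1.323
Step 2: x = sqrt(1.323)
x = 1.15 um


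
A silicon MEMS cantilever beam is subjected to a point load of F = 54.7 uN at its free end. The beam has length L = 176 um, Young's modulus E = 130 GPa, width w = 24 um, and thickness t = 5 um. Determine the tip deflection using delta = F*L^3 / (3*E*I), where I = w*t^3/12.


Step 1: Calculate the second moment of area.
I = w * t^3 / 12 = 24 * 5^3 / 12 = 250.0 um^4
Step 2: Convert E to consistent units (1 GPa = 1000 uN/um^2).
E = 130 GPa = 130000 uN/um^2
Step 3: Calculate tip deflection.
delta = F * L^3 / (3 * E * I)
delta = 54.7 * 176^3 / (3 * 130000 * 250.0)
delta = 3.0586 um


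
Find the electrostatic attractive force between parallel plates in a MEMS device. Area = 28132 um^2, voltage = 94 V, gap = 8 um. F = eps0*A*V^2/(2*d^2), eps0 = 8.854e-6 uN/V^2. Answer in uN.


Step 1: Identify parameters.
eps0 = 8.854e-6 uN/V^2, A = 28132 um^2, V = 94 V, d = 8 um
Step 2: Compute V^2 = 94^2 = 8836
Step 3: Compute d^2 = 8^2 = 64
Step 4: F = 0.5 * 8.854e-6 * 28132 * 8836 / 64
F = 17.194 uN


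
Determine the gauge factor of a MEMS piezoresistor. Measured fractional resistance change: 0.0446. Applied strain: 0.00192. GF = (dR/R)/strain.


Step 1: Identify values.
dR/R = 0.0446, strain = 0.00192
Step 2: GF = (dR/R) / strain = 0.0446 / 0.00192
GF = 23.2


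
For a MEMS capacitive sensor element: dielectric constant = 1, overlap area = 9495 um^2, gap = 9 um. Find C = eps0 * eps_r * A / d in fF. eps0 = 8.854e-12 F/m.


Step 1: Convert area to m^2: A = 9495e-12 m^2
Step 2: Convert gap to m: d = 9e-6 m
Step 3: C = eps0 * eps_r * A / d
C = 8.854e-12 * 1 * 9495e-12 / 9e-6
Step 4: Convert to fF (multiply by 1e15).
C = 9.34 fF


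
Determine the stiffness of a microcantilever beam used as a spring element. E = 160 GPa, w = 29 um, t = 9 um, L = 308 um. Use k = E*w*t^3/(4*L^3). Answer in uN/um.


Step 1: Convert E to consistent units (1 GPa = 1000 uN/um^2).
E = 160 GPa = 160000 uN/um^2
Step 2: Compute t^3 = 9^3 = 729
Step 3: Compute L^3 = 308^3 = 29218112
Step 4: k = 160000 * 29 * 729 / (4 * 29218112)
k = 28.9423 uN/um


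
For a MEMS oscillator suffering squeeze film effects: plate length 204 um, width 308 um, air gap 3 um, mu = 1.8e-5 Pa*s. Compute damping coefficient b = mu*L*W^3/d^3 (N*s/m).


Step 1: Convert to SI.
L = 204e-6 m, W = 308e-6 m, d = 3e-6 m
Step 2: W^3 = (308e-6)^3 = 2.92e-11 m^3
Step 3: d^3 = (3e-6)^3 = 2.70e-17 m^3
Step 4: b = 1.8e-5 * 204e-6 * 2.92e-11 / 2.70e-17
b = 3.97e-03 N*s/m


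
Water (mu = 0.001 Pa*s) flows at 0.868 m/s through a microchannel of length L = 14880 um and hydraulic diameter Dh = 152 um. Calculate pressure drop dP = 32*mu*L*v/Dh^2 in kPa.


Step 1: Convert to SI: L = 14880e-6 m, Dh = 152e-6 m
Step 2: dP = 32 * 0.001 * 14880e-6 * 0.868 / (152e-6)^2
Step 3: dP = 17888.98 Pa
Step 4: Convert to kPa: dP = 17.89 kPa


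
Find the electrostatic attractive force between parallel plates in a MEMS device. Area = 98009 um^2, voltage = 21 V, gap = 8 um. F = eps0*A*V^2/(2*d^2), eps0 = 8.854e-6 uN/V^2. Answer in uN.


Step 1: Identify parameters.
eps0 = 8.854e-6 uN/V^2, A = 98009 um^2, V = 21 V, d = 8 um
Step 2: Compute V^2 = 21^2 = 441
Step 3: Compute d^2 = 8^2 = 64
Step 4: F = 0.5 * 8.854e-6 * 98009 * 441 / 64
F = 2.99 uN


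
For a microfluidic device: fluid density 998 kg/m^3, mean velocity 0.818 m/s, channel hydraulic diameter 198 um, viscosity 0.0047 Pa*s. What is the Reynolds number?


Step 1: Convert Dh to meters: Dh = 198e-6 m
Step 2: Re = rho * v * Dh / mu
Re = 998 * 0.818 * 198e-6 / 0.0047
Re = 34.392


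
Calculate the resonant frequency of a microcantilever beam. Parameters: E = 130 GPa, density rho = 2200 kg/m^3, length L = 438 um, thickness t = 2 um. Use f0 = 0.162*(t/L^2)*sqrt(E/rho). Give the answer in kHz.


Step 1: Convert units to SI.
t_SI = 2e-6 m, L_SI = 438e-6 m
Step 2: Calculate sqrt(E/rho).
sqrt(130e9 / 2200) = 7687.06 m/s
Step 3: Compute f0.
f0 = 0.162 * 2e-6 / (438e-6)^2 * 7687.06 = 12982.5 Hz = 12.98 kHz


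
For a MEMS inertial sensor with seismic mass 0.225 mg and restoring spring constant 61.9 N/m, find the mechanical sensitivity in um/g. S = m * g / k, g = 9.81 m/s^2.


Step 1: Convert mass: m = 0.225 mg = 2.25e-07 kg
Step 2: S = m * g / k = 2.25e-07 * 9.81 / 61.9
Step 3: S = 3.57e-08 m/g
Step 4: Convert to um/g: S = 0.036 um/g


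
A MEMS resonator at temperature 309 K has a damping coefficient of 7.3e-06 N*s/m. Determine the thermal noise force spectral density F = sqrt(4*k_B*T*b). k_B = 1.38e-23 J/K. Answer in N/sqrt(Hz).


Step 1: Compute 4 * k_B * T * b
= 4 * 1.38e-23 * 309 * 7.3e-06
= 1.2451e-25 N^2/Hz
Step 2: F_noise = sqrt(1.2451e-25)
F_noise = 3.53e-13 N/sqrt(Hz)


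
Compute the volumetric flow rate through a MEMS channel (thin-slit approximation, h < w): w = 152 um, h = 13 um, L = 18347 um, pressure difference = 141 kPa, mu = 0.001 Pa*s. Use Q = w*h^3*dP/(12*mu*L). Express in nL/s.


Step 1: Convert all dimensions to SI (meters).
w = 152e-6 m, h = 13e-6 m, L = 18347e-6 m, dP = 141e3 Pa
Step 2: Q = w * h^3 * dP / (12 * mu * L)
Q = 152e-6 * (13e-6)^3 * 141e3 / (12 * 0.001 * 18347e-6) = 2.1386832e-10 m^3/s
Step 3: Convert Q from m^3/s to nL/s (1 m^3 = 1e12 nL, so multiply by 1e12).
Q = 213.868 nL/s


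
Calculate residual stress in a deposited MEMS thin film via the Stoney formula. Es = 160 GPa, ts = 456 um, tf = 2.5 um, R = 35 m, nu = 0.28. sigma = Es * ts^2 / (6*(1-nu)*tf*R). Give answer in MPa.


Step 1: Compute numerator: Es * ts^2 = 160 * 456^2 = 33269760 (GPa*um^2)
Step 2: Compute denominator (R in um): 6*(1-nu)*tf*R = 6*0.72*2.5*35e6 = 378000000.0 (um^2)
Step 3: sigma (GPa) = 33269760 / 378000000.0 = 8.8015e-02 GPa
Step 4: Convert to MPa (x1000): sigma = 88.0 MPa


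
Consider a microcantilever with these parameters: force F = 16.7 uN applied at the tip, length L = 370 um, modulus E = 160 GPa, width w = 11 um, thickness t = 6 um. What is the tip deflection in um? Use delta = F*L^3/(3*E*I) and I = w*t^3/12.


Step 1: Calculate the second moment of area.
I = w * t^3 / 12 = 11 * 6^3 / 12 = 198.0 um^4
Step 2: Convert E to consistent units (1 GPa = 1000 uN/um^2).
E = 160 GPa = 160000 uN/um^2
Step 3: Calculate tip deflection.
delta = F * L^3 / (3 * E * I)
delta = 16.7 * 370^3 / (3 * 160000 * 198.0)
delta = 8.9005 um


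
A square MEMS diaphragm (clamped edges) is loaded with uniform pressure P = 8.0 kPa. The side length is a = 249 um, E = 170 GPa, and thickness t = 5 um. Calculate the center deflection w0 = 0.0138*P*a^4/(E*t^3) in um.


Step 1: Convert pressure to compatible units (E is in GPa, so P in GPa).
P = 8.0 kPa = 8.0e-6 GPa
Step 2: Compute numerator: 0.0138 * P * a^4.
a^4 = 249^4 = 3844124001
numerator = 0.0138 * 8.0e-6 * 3844124001 = 4.24e+02
Step 3: Compute denominator: E * t^3 = 170 * 5^3 = 21250
Step 4: w0 = numerator / denominator = 4.24e+02 / 21250 = 0.02 um


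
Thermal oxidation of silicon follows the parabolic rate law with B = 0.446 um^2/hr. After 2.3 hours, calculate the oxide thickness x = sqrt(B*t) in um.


Step 1: Compute B*t = 0.446 * 2.3 = 1.0258
Step 2: x = sqrt(1.0258)
x = 1.013 um


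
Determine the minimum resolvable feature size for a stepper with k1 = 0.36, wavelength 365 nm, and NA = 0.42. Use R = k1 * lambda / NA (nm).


Step 1: Identify values: k1 = 0.36, lambda = 365 nm, NA = 0.42
Step 2: R = k1 * lambda / NA
R = 0.36 * 365 / 0.42
R = 312.9 nm


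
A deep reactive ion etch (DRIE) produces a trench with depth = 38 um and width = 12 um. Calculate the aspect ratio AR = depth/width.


Step 1: AR = depth / width
Step 2: AR = 38 / 12
AR = 3.2


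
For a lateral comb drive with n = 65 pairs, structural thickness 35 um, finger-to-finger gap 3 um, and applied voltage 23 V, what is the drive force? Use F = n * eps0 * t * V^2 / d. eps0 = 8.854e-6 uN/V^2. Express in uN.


Step 1: Parameters: n=65, eps0=8.854e-6 uN/V^2, t=35 um, V=23 V, d=3 um
Step 2: V^2 = 529
Step 3: F = 65 * 8.854e-6 * 35 * 529 / 3
F = 3.552 uN


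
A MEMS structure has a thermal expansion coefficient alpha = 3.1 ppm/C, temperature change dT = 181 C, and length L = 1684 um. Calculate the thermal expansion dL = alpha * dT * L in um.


Step 1: Convert CTE: alpha = 3.1 ppm/C = 3.1e-6 /C
Step 2: dL = 3.1e-6 * 181 * 1684
dL = 0.9449 um


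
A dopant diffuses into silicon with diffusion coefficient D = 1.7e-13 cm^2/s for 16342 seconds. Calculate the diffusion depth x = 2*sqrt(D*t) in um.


Step 1: Compute D*t = 1.7e-13 * 16342 = 2.77814e-09 cm^2
Step 2: sqrt(D*t) = 5.27081e-05 cm
Step 3: x = 2 * 5.27081e-05 cm = 1.054162e-04 cm
Step 4: Convert to um (1 cm = 1e4 um): x = 1.054 um


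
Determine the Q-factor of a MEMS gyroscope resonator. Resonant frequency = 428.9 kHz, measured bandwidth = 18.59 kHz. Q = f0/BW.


Step 1: Q = f0 / bandwidth
Step 2: Q = 428.9 / 18.59
Q = 23.1


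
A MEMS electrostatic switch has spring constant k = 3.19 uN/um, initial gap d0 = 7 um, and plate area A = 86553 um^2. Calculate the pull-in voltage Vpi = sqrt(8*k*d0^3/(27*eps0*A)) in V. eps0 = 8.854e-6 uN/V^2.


Step 1: Compute numerator: 8 * k * d0^3 = 8 * 3.19 * 7^3 = 8753.36
Step 2: Compute denominator: 27 * eps0 * A = 27 * 8.854e-6 * 86553 = 20.691187
Step 3: Vpi = sqrt(8753.36 / 20.691187)
Vpi = 20.57 V


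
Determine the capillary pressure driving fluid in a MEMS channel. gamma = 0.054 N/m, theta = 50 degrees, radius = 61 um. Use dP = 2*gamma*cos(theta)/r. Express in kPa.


Step 1: cos(50 deg) = 0.6428
Step 2: Convert r to m: r = 61e-6 m
Step 3: dP = 2 * 0.054 * 0.6428 / 61e-6 = 1138.1 Pa
Step 4: Convert Pa to kPa (divide by 1000).
dP = 1.14 kPa


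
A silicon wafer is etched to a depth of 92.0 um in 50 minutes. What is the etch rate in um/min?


Step 1: Etch rate = depth / time
Step 2: rate = 92.0 / 50
rate = 1.84 um/min


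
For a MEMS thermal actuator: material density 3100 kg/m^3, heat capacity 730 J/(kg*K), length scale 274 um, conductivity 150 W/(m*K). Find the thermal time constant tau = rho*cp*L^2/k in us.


Step 1: Convert L to m: L = 274e-6 m
Step 2: L^2 = (274e-6)^2 = 7.5076e-08 m^2
Step 3: tau = 3100 * 730 * 7.5076e-08 / 150 = 1.13264659e-03 s
Step 4: Convert to microseconds (multiply by 1e6).
tau = 1132.647 us


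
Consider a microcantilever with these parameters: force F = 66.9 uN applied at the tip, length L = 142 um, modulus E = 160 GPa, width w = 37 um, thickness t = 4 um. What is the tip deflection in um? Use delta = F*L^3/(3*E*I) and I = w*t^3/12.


Step 1: Calculate the second moment of area.
I = w * t^3 / 12 = 37 * 4^3 / 12 = 197.3333 um^4
Step 2: Convert E to consistent units (1 GPa = 1000 uN/um^2).
E = 160 GPa = 160000 uN/um^2
Step 3: Calculate tip deflection.
delta = F * L^3 / (3 * E * I)
delta = 66.9 * 142^3 / (3 * 160000 * 197.3333)
delta = 2.0223 um


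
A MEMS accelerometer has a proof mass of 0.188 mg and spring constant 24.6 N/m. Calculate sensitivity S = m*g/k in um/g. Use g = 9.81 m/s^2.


Step 1: Convert mass: m = 0.188 mg = 1.88e-07 kg
Step 2: S = m * g / k = 1.88e-07 * 9.81 / 24.6
Step 3: S = 7.50e-08 m/g
Step 4: Convert to um/g: S = 0.075 um/g


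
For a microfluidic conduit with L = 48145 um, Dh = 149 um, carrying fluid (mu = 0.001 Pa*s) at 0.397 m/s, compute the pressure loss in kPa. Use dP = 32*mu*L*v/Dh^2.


Step 1: Convert to SI: L = 48145e-6 m, Dh = 149e-6 m
Step 2: dP = 32 * 0.001 * 48145e-6 * 0.397 / (149e-6)^2
Step 3: dP = 27549.84 Pa
Step 4: Convert to kPa: dP = 27.55 kPa


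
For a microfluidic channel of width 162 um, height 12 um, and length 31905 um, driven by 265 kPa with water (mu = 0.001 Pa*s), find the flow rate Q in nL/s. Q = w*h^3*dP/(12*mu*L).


Step 1: Convert all dimensions to SI (meters).
w = 162e-6 m, h = 12e-6 m, L = 31905e-6 m, dP = 265e3 Pa
Step 2: Q = w * h^3 * dP / (12 * mu * L)
Q = 162e-6 * (12e-6)^3 * 265e3 / (12 * 0.001 * 31905e-6) = 1.937602e-10 m^3/s
Step 3: Convert Q from m^3/s to nL/s (1 m^3 = 1e12 nL, so multiply by 1e12).
Q = 193.76 nL/s


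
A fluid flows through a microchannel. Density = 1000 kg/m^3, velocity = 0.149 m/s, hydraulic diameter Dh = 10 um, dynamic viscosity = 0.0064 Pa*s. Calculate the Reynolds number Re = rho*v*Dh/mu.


Step 1: Convert Dh to meters: Dh = 10e-6 m
Step 2: Re = rho * v * Dh / mu
Re = 1000 * 0.149 * 10e-6 / 0.0064
Re = 0.233


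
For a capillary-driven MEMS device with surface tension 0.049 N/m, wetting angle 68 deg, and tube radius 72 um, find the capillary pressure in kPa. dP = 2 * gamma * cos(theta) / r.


Step 1: cos(68 deg) = 0.3746
Step 2: Convert r to m: r = 72e-6 m
Step 3: dP = 2 * 0.049 * 0.3746 / 72e-6 = 509.9 Pa
Step 4: Convert Pa to kPa (divide by 1000).
dP = 0.51 kPa


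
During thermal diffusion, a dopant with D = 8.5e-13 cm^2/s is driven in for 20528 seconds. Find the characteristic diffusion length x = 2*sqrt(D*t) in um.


Step 1: Compute D*t = 8.5e-13 * 20528 = 1.74488e-08 cm^2
Step 2: sqrt(D*t) = 1.32094e-04 cm
Step 3: x = 2 * 1.32094e-04 cm = 2.64188e-04 cm
Step 4: Convert to um (1 cm = 1e4 um): x = 2.642 um


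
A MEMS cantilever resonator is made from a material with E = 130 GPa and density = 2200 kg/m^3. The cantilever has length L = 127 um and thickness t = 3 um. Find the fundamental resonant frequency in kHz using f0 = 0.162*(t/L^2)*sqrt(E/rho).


Step 1: Convert units to SI.
t_SI = 3e-6 m, L_SI = 127e-6 m
Step 2: Calculate sqrt(E/rho).
sqrt(130e9 / 2200) = 7687.06 m/s
Step 3: Compute f0.
f0 = 0.162 * 3e-6 / (127e-6)^2 * 7687.06 = 231627.0 Hz = 231.63 kHz


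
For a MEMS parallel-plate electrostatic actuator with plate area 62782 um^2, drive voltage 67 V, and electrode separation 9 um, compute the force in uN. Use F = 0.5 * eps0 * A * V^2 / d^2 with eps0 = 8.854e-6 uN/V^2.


Step 1: Identify parameters.
eps0 = 8.854e-6 uN/V^2, A = 62782 um^2, V = 67 V, d = 9 um
Step 2: Compute V^2 = 67^2 = 4489
Step 3: Compute d^2 = 9^2 = 81
Step 4: F = 0.5 * 8.854e-6 * 62782 * 4489 / 81
F = 15.403 uN


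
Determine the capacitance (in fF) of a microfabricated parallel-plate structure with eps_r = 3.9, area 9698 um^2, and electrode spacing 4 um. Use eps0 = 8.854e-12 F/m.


Step 1: Convert area to m^2: A = 9698e-12 m^2
Step 2: Convert gap to m: d = 4e-6 m
Step 3: C = eps0 * eps_r * A / d
C = 8.854e-12 * 3.9 * 9698e-12 / 4e-6
Step 4: Convert to fF (multiply by 1e15).
C = 83.72 fF


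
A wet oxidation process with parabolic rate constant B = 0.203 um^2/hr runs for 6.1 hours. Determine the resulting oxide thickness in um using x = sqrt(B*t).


Step 1: Compute B*t = 0.203 * 6.1 = 1.2383
Step 2: x = sqrt(1.2383)
x = 1.113 um


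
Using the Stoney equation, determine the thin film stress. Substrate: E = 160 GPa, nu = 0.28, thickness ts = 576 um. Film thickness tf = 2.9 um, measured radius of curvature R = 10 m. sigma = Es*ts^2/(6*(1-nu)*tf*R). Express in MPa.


Step 1: Compute numerator: Es * ts^2 = 160 * 576^2 = 53084160 (GPa*um^2)
Step 2: Compute denominator (R in um): 6*(1-nu)*tf*R = 6*0.72*2.9*10e6 = 125280000.0 (um^2)
Step 3: sigma (GPa) = 53084160 / 125280000.0 = 4.23724e-01 GPa
Step 4: Convert to MPa (x1000): sigma = 423.7 MPa


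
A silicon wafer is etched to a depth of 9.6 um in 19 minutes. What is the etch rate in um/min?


Step 1: Etch rate = depth / time
Step 2: rate = 9.6 / 19
rate = 0.505 um/min


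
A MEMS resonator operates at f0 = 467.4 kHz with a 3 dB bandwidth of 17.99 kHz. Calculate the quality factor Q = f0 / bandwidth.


Step 1: Q = f0 / bandwidth
Step 2: Q = 467.4 / 17.99
Q = 26.0


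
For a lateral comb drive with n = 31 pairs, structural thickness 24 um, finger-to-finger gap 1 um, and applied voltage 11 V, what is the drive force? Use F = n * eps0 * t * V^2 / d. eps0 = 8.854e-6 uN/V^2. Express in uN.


Step 1: Parameters: n=31, eps0=8.854e-6 uN/V^2, t=24 um, V=11 V, d=1 um
Step 2: V^2 = 121
Step 3: F = 31 * 8.854e-6 * 24 * 121 / 1
F = 0.797 uN


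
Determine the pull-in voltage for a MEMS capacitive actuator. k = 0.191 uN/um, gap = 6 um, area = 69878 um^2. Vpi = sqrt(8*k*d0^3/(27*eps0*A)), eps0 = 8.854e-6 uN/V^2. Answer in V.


Step 1: Compute numerator: 8 * k * d0^3 = 8 * 0.191 * 6^3 = 330.048
Step 2: Compute denominator: 27 * eps0 * A = 27 * 8.854e-6 * 69878 = 16.704895
Step 3: Vpi = sqrt(330.048 / 16.704895)
Vpi = 4.44 V


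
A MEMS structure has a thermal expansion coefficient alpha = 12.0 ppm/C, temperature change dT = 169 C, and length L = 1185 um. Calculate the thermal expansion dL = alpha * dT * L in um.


Step 1: Convert CTE: alpha = 12.0 ppm/C = 12.0e-6 /C
Step 2: dL = 12.0e-6 * 169 * 1185
dL = 2.4032 um


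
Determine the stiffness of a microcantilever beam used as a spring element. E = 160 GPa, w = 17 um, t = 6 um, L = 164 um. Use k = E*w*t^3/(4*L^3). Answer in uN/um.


Step 1: Convert E to consistent units (1 GPa = 1000 uN/um^2).
E = 160 GPa = 160000 uN/um^2
Step 2: Compute t^3 = 6^3 = 216
Step 3: Compute L^3 = 164^3 = 4410944
Step 4: k = 160000 * 17 * 216 / (4 * 4410944)
k = 33.299 uN/um


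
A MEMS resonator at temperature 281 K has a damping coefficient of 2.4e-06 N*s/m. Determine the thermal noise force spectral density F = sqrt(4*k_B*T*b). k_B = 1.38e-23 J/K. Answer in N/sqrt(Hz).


Step 1: Compute 4 * k_B * T * b
= 4 * 1.38e-23 * 281 * 2.4e-06
= 3.7227e-26 N^2/Hz
Step 2: F_noise = sqrt(3.7227e-26)
F_noise = 1.93e-13 N/sqrt(Hz)


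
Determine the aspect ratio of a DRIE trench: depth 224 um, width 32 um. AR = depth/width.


Step 1: AR = depth / width
Step 2: AR = 224 / 32
AR = 7.0


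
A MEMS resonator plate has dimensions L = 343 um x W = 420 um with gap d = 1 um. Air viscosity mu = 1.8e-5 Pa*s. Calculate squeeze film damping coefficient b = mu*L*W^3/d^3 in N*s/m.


Step 1: Convert to SI.
L = 343e-6 m, W = 420e-6 m, d = 1e-6 m
Step 2: W^3 = (420e-6)^3 = 7.41e-11 m^3
Step 3: d^3 = (1e-6)^3 = 1.00e-18 m^3
Step 4: b = 1.8e-5 * 343e-6 * 7.41e-11 / 1.00e-18
b = 4.57e-01 N*s/m


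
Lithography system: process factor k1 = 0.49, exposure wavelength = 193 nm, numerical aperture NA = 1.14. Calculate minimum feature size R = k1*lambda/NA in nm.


Step 1: Identify values: k1 = 0.49, lambda = 193 nm, NA = 1.14
Step 2: R = k1 * lambda / NA
R = 0.49 * 193 / 1.14
R = 83.0 nm


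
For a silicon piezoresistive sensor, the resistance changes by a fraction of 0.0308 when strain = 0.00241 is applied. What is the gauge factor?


Step 1: Identify values.
dR/R = 0.0308, strain = 0.00241
Step 2: GF = (dR/R) / strain = 0.0308 / 0.00241
GF = 12.8


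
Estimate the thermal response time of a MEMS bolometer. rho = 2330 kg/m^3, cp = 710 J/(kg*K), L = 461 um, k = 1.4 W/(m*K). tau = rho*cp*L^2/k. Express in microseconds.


Step 1: Convert L to m: L = 461e-6 m
Step 2: L^2 = (461e-6)^2 = 2.12521e-07 m^2
Step 3: tau = 2330 * 710 * 2.12521e-07 / 1.4 = 2.5112392164e-01 s
Step 4: Convert to microseconds (multiply by 1e6).
tau = 251123.922 us


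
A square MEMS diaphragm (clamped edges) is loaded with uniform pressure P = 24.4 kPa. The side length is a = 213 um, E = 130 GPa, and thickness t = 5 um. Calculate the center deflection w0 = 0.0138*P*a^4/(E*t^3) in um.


Step 1: Convert pressure to compatible units (E is in GPa, so P in GPa).
P = 24.4 kPa = 24.4e-6 GPa
Step 2: Compute numerator: 0.0138 * P * a^4.
a^4 = 213^4 = 2058346161
numerator = 0.0138 * 24.4e-6 * 2058346161 = 6.9309e+02
Step 3: Compute denominator: E * t^3 = 130 * 5^3 = 16250
Step 4: w0 = numerator / denominator = 6.9309e+02 / 16250 = 0.0427 um


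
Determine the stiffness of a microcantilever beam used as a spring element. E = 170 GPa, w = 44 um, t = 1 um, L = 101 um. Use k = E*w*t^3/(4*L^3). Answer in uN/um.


Step 1: Convert E to consistent units (1 GPa = 1000 uN/um^2).
E = 170 GPa = 170000 uN/um^2
Step 2: Compute t^3 = 1^3 = 1
Step 3: Compute L^3 = 101^3 = 1030301
Step 4: k = 170000 * 44 * 1 / (4 * 1030301)
k = 1.815 uN/um


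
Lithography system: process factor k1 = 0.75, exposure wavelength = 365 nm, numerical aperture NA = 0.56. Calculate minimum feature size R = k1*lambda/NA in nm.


Step 1: Identify values: k1 = 0.75, lambda = 365 nm, NA = 0.56
Step 2: R = k1 * lambda / NA
R = 0.75 * 365 / 0.56
R = 488.8 nm


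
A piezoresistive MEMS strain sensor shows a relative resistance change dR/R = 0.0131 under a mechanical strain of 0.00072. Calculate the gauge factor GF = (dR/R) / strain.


Step 1: Identify values.
dR/R = 0.0131, strain = 0.00072
Step 2: GF = (dR/R) / strain = 0.0131 / 0.00072
GF = 18.2


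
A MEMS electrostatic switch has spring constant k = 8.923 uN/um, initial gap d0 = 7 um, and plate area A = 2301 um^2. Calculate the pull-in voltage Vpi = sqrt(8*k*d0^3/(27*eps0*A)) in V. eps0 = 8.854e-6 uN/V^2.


Step 1: Compute numerator: 8 * k * d0^3 = 8 * 8.923 * 7^3 = 24484.712
Step 2: Compute denominator: 27 * eps0 * A = 27 * 8.854e-6 * 2301 = 0.550072
Step 3: Vpi = sqrt(24484.712 / 0.550072)
Vpi = 210.98 V


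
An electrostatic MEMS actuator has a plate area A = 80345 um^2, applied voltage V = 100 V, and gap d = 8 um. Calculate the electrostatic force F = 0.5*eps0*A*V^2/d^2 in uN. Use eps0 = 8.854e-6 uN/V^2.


Step 1: Identify parameters.
eps0 = 8.854e-6 uN/V^2, A = 80345 um^2, V = 100 V, d = 8 um
Step 2: Compute V^2 = 100^2 = 10000
Step 3: Compute d^2 = 8^2 = 64
Step 4: F = 0.5 * 8.854e-6 * 80345 * 10000 / 64
F = 55.576 uN


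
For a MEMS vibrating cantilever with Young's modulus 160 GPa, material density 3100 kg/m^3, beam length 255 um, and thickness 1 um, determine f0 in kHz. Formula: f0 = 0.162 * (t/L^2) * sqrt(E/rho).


Step 1: Convert units to SI.
t_SI = 1e-6 m, L_SI = 255e-6 m
Step 2: Calculate sqrt(E/rho).
sqrt(160e9 / 3100) = 7184.21 m/s
Step 3: Compute f0.
f0 = 0.162 * 1e-6 / (255e-6)^2 * 7184.21 = 17898.4 Hz = 17.9 kHz


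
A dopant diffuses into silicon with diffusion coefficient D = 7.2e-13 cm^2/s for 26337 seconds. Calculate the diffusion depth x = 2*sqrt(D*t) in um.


Step 1: Compute D*t = 7.2e-13 * 26337 = 1.896264e-08 cm^2
Step 2: sqrt(D*t) = 1.37705e-04 cm
Step 3: x = 2 * 1.37705e-04 cm = 2.7541e-04 cm
Step 4: Convert to um (1 cm = 1e4 um): x = 2.754 um


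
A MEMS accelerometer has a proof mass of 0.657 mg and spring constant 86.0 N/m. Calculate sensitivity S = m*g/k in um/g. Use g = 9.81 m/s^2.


Step 1: Convert mass: m = 0.657 mg = 6.57e-07 kg
Step 2: S = m * g / k = 6.57e-07 * 9.81 / 86.0
Step 3: S = 7.49e-08 m/g
Step 4: Convert to um/g: S = 0.075 um/g


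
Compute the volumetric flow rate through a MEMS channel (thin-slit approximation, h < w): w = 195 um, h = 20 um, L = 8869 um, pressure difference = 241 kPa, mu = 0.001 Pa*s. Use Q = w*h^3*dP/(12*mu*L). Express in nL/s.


Step 1: Convert all dimensions to SI (meters).
w = 195e-6 m, h = 20e-6 m, L = 8869e-6 m, dP = 241e3 Pa
Step 2: Q = w * h^3 * dP / (12 * mu * L)
Q = 195e-6 * (20e-6)^3 * 241e3 / (12 * 0.001 * 8869e-6) = 3.53252903e-09 m^3/s
Step 3: Convert Q from m^3/s to nL/s (1 m^3 = 1e12 nL, so multiply by 1e12).
Q = 3532.529 nL/s


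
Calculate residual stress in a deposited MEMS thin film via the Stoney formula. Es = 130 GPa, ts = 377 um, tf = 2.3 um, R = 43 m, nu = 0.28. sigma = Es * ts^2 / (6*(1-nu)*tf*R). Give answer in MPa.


Step 1: Compute numerator: Es * ts^2 = 130 * 377^2 = 18476770 (GPa*um^2)
Step 2: Compute denominator (R in um): 6*(1-nu)*tf*R = 6*0.72*2.3*43e6 = 427248000.0 (um^2)
Step 3: sigma (GPa) = 18476770 / 427248000.0 = 4.3246e-02 GPa
Step 4: Convert to MPa (x1000): sigma = 43.2 MPa


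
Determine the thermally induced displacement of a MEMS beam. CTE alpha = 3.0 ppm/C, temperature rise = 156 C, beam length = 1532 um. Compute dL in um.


Step 1: Convert CTE: alpha = 3.0 ppm/C = 3.0e-6 /C
Step 2: dL = 3.0e-6 * 156 * 1532
dL = 0.717 um


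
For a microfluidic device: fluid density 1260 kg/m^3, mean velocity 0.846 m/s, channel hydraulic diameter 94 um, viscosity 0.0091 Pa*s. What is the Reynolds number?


Step 1: Convert Dh to meters: Dh = 94e-6 m
Step 2: Re = rho * v * Dh / mu
Re = 1260 * 0.846 * 94e-6 / 0.0091
Re = 11.011


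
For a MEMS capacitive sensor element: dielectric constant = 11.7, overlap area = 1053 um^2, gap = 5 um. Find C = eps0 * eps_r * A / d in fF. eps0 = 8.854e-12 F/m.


Step 1: Convert area to m^2: A = 1053e-12 m^2
Step 2: Convert gap to m: d = 5e-6 m
Step 3: C = eps0 * eps_r * A / d
C = 8.854e-12 * 11.7 * 1053e-12 / 5e-6
Step 4: Convert to fF (multiply by 1e15).
C = 21.82 fF


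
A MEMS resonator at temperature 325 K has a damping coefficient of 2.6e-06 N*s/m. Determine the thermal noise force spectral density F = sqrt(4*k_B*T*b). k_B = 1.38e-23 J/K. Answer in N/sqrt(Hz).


Step 1: Compute 4 * k_B * T * b
= 4 * 1.38e-23 * 325 * 2.6e-06
= 4.6644e-26 N^2/Hz
Step 2: F_noise = sqrt(4.6644e-26)
F_noise = 2.16e-13 N/sqrt(Hz)


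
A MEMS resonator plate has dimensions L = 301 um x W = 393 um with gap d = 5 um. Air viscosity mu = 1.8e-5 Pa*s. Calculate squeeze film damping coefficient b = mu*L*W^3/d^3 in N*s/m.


Step 1: Convert to SI.
L = 301e-6 m, W = 393e-6 m, d = 5e-6 m
Step 2: W^3 = (393e-6)^3 = 6.07e-11 m^3
Step 3: d^3 = (5e-6)^3 = 1.25e-16 m^3
Step 4: b = 1.8e-5 * 301e-6 * 6.07e-11 / 1.25e-16
b = 2.63e-03 N*s/m


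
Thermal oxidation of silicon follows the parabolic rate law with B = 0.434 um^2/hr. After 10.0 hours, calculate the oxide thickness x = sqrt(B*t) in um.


Step 1: Compute B*t = 0.434 * 10.0 = 4.34
Step 2: x = sqrt(4.34)
x = 2.083 um


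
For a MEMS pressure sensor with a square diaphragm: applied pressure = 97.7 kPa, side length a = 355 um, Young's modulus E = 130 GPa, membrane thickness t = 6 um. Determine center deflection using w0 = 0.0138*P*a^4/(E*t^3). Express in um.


Step 1: Convert pressure to compatible units (E is in GPa, so P in GPa).
P = 97.7 kPa = 97.7e-6 GPa
Step 2: Compute numerator: 0.0138 * P * a^4.
a^4 = 355^4 = 15882300625
numerator = 0.0138 * 97.7e-6 * 15882300625 = 2.14135e+04
Step 3: Compute denominator: E * t^3 = 130 * 6^3 = 28080
Step 4: w0 = numerator / denominator = 2.14135e+04 / 28080 = 0.7626 um


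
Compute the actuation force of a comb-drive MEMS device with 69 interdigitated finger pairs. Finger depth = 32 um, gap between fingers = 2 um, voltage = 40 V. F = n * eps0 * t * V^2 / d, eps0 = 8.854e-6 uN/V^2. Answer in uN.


Step 1: Parameters: n=69, eps0=8.854e-6 uN/V^2, t=32 um, V=40 V, d=2 um
Step 2: V^2 = 1600
Step 3: F = 69 * 8.854e-6 * 32 * 1600 / 2
F = 15.64 uN


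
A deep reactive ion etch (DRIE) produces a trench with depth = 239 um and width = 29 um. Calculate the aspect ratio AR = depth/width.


Step 1: AR = depth / width
Step 2: AR = 239 / 29
AR = 8.2


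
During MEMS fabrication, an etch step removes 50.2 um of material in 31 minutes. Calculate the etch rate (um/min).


Step 1: Etch rate = depth / time
Step 2: rate = 50.2 / 31
rate = 1.619 um/min


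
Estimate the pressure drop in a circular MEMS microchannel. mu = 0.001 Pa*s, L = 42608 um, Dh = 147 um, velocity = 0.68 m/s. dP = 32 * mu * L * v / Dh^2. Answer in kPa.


Step 1: Convert to SI: L = 42608e-6 m, Dh = 147e-6 m
Step 2: dP = 32 * 0.001 * 42608e-6 * 0.68 / (147e-6)^2
Step 3: dP = 42905.74 Pa
Step 4: Convert to kPa: dP = 42.91 kPa


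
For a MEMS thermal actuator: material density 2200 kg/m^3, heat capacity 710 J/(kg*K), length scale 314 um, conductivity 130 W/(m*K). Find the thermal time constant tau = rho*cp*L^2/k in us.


Step 1: Convert L to m: L = 314e-6 m
Step 2: L^2 = (314e-6)^2 = 9.8596e-08 m^2
Step 3: tau = 2200 * 710 * 9.8596e-08 / 130 = 1.18466886e-03 s
Step 4: Convert to microseconds (multiply by 1e6).
tau = 1184.669 us


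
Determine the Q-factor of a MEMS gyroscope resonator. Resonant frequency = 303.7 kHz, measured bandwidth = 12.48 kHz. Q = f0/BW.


Step 1: Q = f0 / bandwidth
Step 2: Q = 303.7 / 12.48
Q = 24.3


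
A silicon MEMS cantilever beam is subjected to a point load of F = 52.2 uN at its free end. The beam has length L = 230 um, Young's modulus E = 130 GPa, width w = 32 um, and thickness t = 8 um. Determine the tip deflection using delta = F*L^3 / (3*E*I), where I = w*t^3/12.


Step 1: Calculate the second moment of area.
I = w * t^3 / 12 = 32 * 8^3 / 12 = 1365.3333 um^4
Step 2: Convert E to consistent units (1 GPa = 1000 uN/um^2).
E = 130 GPa = 130000 uN/um^2
Step 3: Calculate tip deflection.
delta = F * L^3 / (3 * E * I)
delta = 52.2 * 230^3 / (3 * 130000 * 1365.3333)
delta = 1.1928 um


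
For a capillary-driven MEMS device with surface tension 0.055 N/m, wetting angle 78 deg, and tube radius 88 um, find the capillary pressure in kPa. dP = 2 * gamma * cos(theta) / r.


Step 1: cos(78 deg) = 0.2079
Step 2: Convert r to m: r = 88e-6 m
Step 3: dP = 2 * 0.055 * 0.2079 / 88e-6 = 259.9 Pa
Step 4: Convert Pa to kPa (divide by 1000).
dP = 0.26 kPa


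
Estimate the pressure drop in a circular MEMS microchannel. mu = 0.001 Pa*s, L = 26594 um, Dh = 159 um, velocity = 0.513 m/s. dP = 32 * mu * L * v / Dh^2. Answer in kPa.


Step 1: Convert to SI: L = 26594e-6 m, Dh = 159e-6 m
Step 2: dP = 32 * 0.001 * 26594e-6 * 0.513 / (159e-6)^2
Step 3: dP = 17268.59 Pa
Step 4: Convert to kPa: dP = 17.27 kPa


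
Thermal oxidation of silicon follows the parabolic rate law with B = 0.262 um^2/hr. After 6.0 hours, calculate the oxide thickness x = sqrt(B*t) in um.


Step 1: Compute B*t = 0.262 * 6.0 = 1.572
Step 2: x = sqrt(1.572)
x = 1.254 um


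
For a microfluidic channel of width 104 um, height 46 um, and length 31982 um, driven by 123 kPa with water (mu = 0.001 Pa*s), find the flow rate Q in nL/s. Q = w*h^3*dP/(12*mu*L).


Step 1: Convert all dimensions to SI (meters).
w = 104e-6 m, h = 46e-6 m, L = 31982e-6 m, dP = 123e3 Pa
Step 2: Q = w * h^3 * dP / (12 * mu * L)
Q = 104e-6 * (46e-6)^3 * 123e3 / (12 * 0.001 * 31982e-6) = 3.2443304e-09 m^3/s
Step 3: Convert Q from m^3/s to nL/s (1 m^3 = 1e12 nL, so multiply by 1e12).
Q = 3244.33 nL/s


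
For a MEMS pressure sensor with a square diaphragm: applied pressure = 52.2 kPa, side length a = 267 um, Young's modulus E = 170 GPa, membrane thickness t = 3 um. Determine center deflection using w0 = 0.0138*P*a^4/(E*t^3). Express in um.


Step 1: Convert pressure to compatible units (E is in GPa, so P in GPa).
P = 52.2 kPa = 52.2e-6 GPa
Step 2: Compute numerator: 0.0138 * P * a^4.
a^4 = 267^4 = 5082121521
numerator = 0.0138 * 52.2e-6 * 5082121521 = 3.66096e+03
Step 3: Compute denominator: E * t^3 = 170 * 3^3 = 4590
Step 4: w0 = numerator / denominator = 3.66096e+03 / 4590 = 0.7976 um


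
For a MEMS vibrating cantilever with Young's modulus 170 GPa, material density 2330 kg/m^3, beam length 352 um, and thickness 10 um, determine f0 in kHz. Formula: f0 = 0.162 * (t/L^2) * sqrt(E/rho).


Step 1: Convert units to SI.
t_SI = 10e-6 m, L_SI = 352e-6 m
Step 2: Calculate sqrt(E/rho).
sqrt(170e9 / 2330) = 8541.74 m/s
Step 3: Compute f0.
f0 = 0.162 * 10e-6 / (352e-6)^2 * 8541.74 = 111680.2 Hz = 111.68 kHz


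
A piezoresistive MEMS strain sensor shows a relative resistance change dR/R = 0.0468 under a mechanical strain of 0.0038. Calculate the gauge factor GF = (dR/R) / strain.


Step 1: Identify values.
dR/R = 0.0468, strain = 0.0038
Step 2: GF = (dR/R) / strain = 0.0468 / 0.0038
GF = 12.3


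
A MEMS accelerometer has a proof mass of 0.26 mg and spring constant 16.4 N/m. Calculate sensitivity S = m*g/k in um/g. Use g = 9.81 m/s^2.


Step 1: Convert mass: m = 0.26 mg = 2.60e-07 kg
Step 2: S = m * g / k = 2.60e-07 * 9.81 / 16.4
Step 3: S = 1.56e-07 m/g
Step 4: Convert to um/g: S = 0.156 um/g


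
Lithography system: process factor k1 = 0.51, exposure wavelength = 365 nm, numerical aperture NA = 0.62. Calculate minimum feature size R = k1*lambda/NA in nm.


Step 1: Identify values: k1 = 0.51, lambda = 365 nm, NA = 0.62
Step 2: R = k1 * lambda / NA
R = 0.51 * 365 / 0.62
R = 300.2 nm


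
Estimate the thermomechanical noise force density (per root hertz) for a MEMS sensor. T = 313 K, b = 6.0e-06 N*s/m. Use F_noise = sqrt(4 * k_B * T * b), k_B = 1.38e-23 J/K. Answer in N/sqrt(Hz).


Step 1: Compute 4 * k_B * T * b
= 4 * 1.38e-23 * 313 * 6.0e-06
= 1.0367e-25 N^2/Hz
Step 2: F_noise = sqrt(1.0367e-25)
F_noise = 3.22e-13 N/sqrt(Hz)


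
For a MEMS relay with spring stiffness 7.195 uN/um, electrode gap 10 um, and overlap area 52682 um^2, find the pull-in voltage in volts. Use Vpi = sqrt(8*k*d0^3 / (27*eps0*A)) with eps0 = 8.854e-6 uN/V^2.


Step 1: Compute numerator: 8 * k * d0^3 = 8 * 7.195 * 10^3 = 57560.0
Step 2: Compute denominator: 27 * eps0 * A = 27 * 8.854e-6 * 52682 = 12.594054
Step 3: Vpi = sqrt(57560.0 / 12.594054)
Vpi = 67.6 V


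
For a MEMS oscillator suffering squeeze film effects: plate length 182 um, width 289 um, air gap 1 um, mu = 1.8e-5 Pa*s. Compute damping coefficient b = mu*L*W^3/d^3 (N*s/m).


Step 1: Convert to SI.
L = 182e-6 m, W = 289e-6 m, d = 1e-6 m
Step 2: W^3 = (289e-6)^3 = 2.41e-11 m^3
Step 3: d^3 = (1e-6)^3 = 1.00e-18 m^3
Step 4: b = 1.8e-5 * 182e-6 * 2.41e-11 / 1.00e-18
b = 7.91e-02 N*s/m


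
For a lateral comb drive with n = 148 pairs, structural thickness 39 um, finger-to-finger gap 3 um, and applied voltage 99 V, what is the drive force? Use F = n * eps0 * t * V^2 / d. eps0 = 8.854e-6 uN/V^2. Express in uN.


Step 1: Parameters: n=148, eps0=8.854e-6 uN/V^2, t=39 um, V=99 V, d=3 um
Step 2: V^2 = 9801
Step 3: F = 148 * 8.854e-6 * 39 * 9801 / 3
F = 166.961 uN


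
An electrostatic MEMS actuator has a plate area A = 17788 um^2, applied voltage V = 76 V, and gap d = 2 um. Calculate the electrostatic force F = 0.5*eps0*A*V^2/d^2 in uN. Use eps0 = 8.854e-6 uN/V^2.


Step 1: Identify parameters.
eps0 = 8.854e-6 uN/V^2, A = 17788 um^2, V = 76 V, d = 2 um
Step 2: Compute V^2 = 76^2 = 5776
Step 3: Compute d^2 = 2^2 = 4
Step 4: F = 0.5 * 8.854e-6 * 17788 * 5776 / 4
F = 113.711 uN
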